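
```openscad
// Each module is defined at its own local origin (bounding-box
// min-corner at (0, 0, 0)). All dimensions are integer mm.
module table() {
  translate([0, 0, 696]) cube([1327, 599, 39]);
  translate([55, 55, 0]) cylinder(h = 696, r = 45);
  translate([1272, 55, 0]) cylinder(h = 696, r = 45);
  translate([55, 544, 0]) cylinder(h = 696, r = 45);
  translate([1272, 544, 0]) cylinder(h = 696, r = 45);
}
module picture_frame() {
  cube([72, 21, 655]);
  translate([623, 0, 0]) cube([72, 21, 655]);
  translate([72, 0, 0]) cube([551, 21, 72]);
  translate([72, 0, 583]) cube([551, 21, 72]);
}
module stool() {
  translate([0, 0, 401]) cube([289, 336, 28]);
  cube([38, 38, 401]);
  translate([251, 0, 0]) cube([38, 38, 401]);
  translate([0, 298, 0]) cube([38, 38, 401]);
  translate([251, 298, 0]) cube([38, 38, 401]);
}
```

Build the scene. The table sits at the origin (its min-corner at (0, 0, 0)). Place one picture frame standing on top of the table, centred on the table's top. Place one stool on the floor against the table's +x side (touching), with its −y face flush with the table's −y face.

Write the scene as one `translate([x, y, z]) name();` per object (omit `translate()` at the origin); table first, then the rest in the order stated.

table();
translate([316, 289, 735]) picture_frame();
translate([1327, 0, 0]) stool();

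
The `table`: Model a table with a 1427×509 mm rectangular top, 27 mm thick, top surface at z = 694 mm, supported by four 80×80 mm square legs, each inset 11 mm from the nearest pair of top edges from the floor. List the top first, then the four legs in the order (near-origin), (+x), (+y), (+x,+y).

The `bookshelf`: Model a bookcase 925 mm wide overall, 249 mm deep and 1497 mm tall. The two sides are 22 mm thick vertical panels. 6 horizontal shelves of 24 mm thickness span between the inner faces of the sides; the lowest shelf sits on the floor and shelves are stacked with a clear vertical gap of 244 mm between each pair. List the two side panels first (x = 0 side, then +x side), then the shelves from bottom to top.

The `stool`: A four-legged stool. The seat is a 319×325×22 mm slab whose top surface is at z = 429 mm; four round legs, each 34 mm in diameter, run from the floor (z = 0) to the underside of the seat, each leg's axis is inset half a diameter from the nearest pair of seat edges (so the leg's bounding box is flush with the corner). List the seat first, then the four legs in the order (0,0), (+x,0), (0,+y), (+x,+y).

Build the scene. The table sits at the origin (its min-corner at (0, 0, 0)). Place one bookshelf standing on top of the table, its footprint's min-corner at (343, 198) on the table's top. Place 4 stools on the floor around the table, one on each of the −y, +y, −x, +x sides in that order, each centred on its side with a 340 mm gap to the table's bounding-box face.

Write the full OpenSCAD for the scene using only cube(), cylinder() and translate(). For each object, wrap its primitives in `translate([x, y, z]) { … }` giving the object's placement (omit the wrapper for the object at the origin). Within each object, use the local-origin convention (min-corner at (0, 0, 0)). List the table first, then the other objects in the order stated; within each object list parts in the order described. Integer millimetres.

translate([0, 0, 667]) cube([1427, 509, 27]);
translate([11, 11, 0]) cube([80, 80, 667]);
translate([1336, 11, 0]) cube([80, 80, 667]);
translate([11, 418, 0]) cube([80, 80, 667]);
translate([1336, 418, 0]) cube([80, 80, 667]);
translate([343, 198, 694]) {
  cube([22, 249, 1497]);
  translate([903, 0, 0]) cube([22, 249, 1497]);
  translate([22, 0, 0]) cube([881, 249, 24]);
  translate([22, 0, 268]) cube([881, 249, 24]);
  translate([22, 0, 536]) cube([881, 249, 24]);
  translate([22, 0, 804]) cube([881, 249, 24]);
  translate([22, 0, 1072]) cube([881, 249, 24]);
  translate([22, 0, 1340]) cube([881, 249, 24]);
}
translate([554, -665, 0]) {
  translate([0, 0, 407]) cube([319, 325, 22]);
  translate([17, 17, 0]) cylinder(h = 407, r = 17);
  translate([302, 17, 0]) cylinder(h = 407, r = 17);
  translate([17, 308, 0]) cylinder(h = 407, r = 17);
  translate([302, 308, 0]) cylinder(h = 407, r = 17);
}
translate([554, 849, 0]) {
  translate([0, 0, 407]) cube([319, 325, 22]);
  translate([17, 17, 0]) cylinder(h = 407, r = 17);
  translate([302, 17, 0]) cylinder(h = 407, r = 17);
  translate([17, 308, 0]) cylinder(h = 407, r = 17);
  translate([302, 308, 0]) cylinder(h = 407, r = 17);
}
translate([-659, 92, 0]) {
  translate([0, 0, 407]) cube([319, 325, 22]);
  translate([17, 17, 0]) cylinder(h = 407, r = 17);
  translate([302, 17, 0]) cylinder(h = 407, r = 17);
  translate([17, 308, 0]) cylinder(h = 407, r = 17);
  translate([302, 308, 0]) cylinder(h = 407, r = 17);
}
translate([1767, 92, 0]) {
  translate([0, 0, 407]) cube([319, 325, 22]);
  translate([17, 17, 0]) cylinder(h = 407, r = 17);
  translate([302, 17, 0]) cylinder(h = 407, r = 17);
  translate([17, 308, 0]) cylinder(h = 407, r = 17);
  translate([302, 308, 0]) cylinder(h = 407, r = 17);
}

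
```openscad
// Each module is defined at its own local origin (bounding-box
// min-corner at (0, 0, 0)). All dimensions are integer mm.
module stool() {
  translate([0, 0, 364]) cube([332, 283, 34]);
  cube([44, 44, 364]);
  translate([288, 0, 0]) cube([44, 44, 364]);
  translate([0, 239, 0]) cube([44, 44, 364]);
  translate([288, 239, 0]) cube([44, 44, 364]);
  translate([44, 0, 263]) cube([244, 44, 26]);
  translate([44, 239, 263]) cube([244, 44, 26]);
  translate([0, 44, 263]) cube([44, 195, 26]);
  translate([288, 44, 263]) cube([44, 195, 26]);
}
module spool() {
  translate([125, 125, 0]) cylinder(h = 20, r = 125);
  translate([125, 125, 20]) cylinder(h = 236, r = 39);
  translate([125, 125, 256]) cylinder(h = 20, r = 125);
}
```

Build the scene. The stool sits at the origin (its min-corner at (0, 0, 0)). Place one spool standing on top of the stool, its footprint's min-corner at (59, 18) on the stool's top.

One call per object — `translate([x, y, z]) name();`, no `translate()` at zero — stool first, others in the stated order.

stool();
translate([59, 18, 398]) spool();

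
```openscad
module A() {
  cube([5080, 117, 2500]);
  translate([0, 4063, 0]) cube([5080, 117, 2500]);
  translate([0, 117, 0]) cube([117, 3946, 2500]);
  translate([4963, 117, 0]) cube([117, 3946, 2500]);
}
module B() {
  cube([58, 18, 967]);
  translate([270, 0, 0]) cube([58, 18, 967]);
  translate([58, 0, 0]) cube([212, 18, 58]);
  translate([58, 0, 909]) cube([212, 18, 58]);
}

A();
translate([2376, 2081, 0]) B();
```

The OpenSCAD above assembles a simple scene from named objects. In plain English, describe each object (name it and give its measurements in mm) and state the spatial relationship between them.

A is the wall frame of a small rectangular building: four walls, each 2500 mm tall and 117 mm thick, enclosing a footprint 5080 mm (x) by 4180 mm (y) outside-to-outside, with no floor or roof. The front and back walls (the −y and +y sides) span the full width; the two side walls fit between them.

B is a picture frame with a 212×851 mm rectangular opening (x by z) and a uniform 58 mm border on every side. Frame depth is 18 mm along y. It is built from two vertical stiles running the full outside height and two horizontal rails spanning the gap between the stiles.

The picture frame sits inside the house frame, centred.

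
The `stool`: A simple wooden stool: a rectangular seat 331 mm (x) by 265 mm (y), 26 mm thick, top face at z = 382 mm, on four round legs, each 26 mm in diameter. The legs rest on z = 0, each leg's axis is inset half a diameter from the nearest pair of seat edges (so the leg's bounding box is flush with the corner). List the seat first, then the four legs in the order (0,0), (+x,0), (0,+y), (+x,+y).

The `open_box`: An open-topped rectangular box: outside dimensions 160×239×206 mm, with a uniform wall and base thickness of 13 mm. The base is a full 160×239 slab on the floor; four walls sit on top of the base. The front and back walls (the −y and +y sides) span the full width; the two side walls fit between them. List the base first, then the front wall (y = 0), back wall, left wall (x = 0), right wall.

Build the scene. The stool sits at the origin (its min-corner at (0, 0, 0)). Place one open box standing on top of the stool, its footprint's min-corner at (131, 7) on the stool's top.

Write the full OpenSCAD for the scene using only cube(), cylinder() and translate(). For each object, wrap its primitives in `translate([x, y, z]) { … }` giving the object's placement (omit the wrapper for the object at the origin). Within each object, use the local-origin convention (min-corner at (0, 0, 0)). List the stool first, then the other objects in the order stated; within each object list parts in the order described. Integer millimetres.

translate([0, 0, 356]) cube([331, 265, 26]);
translate([13, 13, 0]) cylinder(h = 356, r = 13);
translate([318, 13, 0]) cylinder(h = 356, r = 13);
translate([13, 252, 0]) cylinder(h = 356, r = 13);
translate([318, 252, 0]) cylinder(h = 356, r = 13);
translate([131, 7, 382]) {
  cube([160, 239, 13]);
  translate([0, 0, 13]) cube([160, 13, 193]);
  translate([0, 226, 13]) cube([160, 13, 193]);
  translate([0, 13, 13]) cube([13, 213, 193]);
  translate([147, 13, 13]) cube([13, 213, 193]);
}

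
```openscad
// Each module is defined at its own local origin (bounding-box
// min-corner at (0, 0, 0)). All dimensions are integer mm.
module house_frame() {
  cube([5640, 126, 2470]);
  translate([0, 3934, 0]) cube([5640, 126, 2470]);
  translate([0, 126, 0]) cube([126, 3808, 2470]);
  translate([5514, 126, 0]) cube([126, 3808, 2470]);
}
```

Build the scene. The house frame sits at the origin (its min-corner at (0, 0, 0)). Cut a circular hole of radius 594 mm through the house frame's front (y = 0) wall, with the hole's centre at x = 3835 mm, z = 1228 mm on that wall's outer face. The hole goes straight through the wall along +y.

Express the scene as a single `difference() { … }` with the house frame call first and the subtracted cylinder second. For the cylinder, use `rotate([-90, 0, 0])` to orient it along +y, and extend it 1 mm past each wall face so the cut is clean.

difference() {
  house_frame();
  translate([3835, -1, 1228]) rotate([-90, 0, 0]) cylinder(h = 128, r = 594);
}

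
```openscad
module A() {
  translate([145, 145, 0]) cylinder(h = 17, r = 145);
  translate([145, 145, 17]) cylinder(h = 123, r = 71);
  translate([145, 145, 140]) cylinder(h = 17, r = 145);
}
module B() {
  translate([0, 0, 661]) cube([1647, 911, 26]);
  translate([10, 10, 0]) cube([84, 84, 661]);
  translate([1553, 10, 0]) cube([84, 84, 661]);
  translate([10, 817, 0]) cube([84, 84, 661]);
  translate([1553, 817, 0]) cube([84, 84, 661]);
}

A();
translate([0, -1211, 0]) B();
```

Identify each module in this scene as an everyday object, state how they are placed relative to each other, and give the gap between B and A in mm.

A is a spool. B is a table. The table is on the floor beside the spool on its −y side. The gap between the table and the spool is 300 mm.

The table's nearest face is 300 mm from the spool's −y face.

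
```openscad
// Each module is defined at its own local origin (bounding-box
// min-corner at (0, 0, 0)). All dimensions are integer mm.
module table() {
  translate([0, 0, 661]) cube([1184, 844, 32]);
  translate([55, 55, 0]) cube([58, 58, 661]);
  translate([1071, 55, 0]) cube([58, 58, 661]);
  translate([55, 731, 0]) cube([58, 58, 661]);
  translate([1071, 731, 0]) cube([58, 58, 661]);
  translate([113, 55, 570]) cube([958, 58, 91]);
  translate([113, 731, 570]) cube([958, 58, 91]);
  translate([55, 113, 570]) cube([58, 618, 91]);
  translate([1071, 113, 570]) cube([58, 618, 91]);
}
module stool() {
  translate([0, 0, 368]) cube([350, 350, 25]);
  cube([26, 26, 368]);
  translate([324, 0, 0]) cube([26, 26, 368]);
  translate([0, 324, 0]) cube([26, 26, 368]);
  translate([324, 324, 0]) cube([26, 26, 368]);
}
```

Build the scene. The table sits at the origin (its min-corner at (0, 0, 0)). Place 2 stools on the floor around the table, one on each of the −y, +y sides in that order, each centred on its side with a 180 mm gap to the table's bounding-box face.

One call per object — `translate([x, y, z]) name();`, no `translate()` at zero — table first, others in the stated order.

table();
translate([417, -530, 0]) stool();
translate([417, 1024, 0]) stool();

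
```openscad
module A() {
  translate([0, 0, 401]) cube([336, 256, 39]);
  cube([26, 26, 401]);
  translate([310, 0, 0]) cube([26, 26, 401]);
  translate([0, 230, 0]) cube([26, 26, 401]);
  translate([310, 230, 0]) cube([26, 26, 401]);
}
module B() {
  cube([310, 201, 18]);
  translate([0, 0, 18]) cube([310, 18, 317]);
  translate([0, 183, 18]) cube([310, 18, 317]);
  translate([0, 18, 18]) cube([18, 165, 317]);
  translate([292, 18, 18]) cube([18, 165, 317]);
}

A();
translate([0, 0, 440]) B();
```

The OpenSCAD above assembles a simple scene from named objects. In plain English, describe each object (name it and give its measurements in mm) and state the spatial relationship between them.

A is a four-legged stool. The seat is a 336×256×39 mm slab whose top surface is at z = 440 mm; four square legs, each 26×26 mm in cross-section, run from the floor (z = 0) to the underside of the seat, each flush with a corner of the seat.

B is an open-topped rectangular box: outside dimensions 310×201×335 mm, with a uniform wall and base thickness of 18 mm. The base is a full 310×201 slab on the floor; four walls sit on top of the base. The front and back walls (the −y and +y sides) span the full width; the two side walls fit between them.

The open box is on top of the stool.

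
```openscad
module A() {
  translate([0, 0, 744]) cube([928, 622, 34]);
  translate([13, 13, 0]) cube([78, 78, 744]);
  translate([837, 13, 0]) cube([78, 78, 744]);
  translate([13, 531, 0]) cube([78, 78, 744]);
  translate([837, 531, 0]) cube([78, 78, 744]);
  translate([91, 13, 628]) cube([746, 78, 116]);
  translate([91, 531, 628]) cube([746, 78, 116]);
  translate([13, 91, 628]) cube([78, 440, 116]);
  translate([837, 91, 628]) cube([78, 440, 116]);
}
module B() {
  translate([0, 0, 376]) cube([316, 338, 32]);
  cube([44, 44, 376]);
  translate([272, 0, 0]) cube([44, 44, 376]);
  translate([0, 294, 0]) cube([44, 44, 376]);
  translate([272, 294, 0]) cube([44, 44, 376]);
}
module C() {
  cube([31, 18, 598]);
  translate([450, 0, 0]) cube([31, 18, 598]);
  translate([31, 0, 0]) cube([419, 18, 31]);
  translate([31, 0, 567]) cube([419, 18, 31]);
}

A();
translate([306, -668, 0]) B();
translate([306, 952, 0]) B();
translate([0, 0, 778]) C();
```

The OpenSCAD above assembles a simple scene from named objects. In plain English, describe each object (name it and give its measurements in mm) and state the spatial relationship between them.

A is a table: top 928 mm (x) × 622 mm (y), 34 mm thick, upper face at z = 778 mm, on four 78×78 mm square legs, each inset 13 mm from the nearest pair of top edges, running from z = 0 to the bottom of the top. Four apron rails, 78 mm thick and 116 mm tall, run between adjacent legs with their top edges flush with the underside of the top and their outer faces flush with the legs' outer faces.

B is a four-legged stool. The seat is 316×338 mm, 32 mm thick, top at z = 408 mm. It stands on four square legs, each 44×44 mm in cross-section, from z = 0 to the seat underside, each flush with a corner of the seat.

C is a rectangular picture frame lying in the x–z plane (depth along y). The opening is 419 mm wide (x) by 536 mm tall (z), surrounded by a border 31 mm wide on all four sides. The frame is 18 mm deep and is made of two full-height vertical stiles with two horizontal rails fitted between them.

Two stools sit around the table at the −y, +y sides. The picture frame is on top of the table.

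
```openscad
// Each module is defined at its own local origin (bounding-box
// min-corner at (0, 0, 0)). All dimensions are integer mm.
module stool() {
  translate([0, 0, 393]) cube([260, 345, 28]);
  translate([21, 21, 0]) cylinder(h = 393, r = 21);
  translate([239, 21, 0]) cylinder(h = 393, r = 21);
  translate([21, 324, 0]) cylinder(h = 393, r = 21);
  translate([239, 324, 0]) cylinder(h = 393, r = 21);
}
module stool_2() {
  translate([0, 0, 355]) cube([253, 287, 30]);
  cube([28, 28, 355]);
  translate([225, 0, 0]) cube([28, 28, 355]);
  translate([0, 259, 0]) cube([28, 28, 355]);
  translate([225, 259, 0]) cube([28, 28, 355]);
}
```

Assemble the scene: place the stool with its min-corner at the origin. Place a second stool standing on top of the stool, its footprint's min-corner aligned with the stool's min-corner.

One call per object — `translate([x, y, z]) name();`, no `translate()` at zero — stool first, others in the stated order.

stool();
translate([0, 0, 421]) stool_2();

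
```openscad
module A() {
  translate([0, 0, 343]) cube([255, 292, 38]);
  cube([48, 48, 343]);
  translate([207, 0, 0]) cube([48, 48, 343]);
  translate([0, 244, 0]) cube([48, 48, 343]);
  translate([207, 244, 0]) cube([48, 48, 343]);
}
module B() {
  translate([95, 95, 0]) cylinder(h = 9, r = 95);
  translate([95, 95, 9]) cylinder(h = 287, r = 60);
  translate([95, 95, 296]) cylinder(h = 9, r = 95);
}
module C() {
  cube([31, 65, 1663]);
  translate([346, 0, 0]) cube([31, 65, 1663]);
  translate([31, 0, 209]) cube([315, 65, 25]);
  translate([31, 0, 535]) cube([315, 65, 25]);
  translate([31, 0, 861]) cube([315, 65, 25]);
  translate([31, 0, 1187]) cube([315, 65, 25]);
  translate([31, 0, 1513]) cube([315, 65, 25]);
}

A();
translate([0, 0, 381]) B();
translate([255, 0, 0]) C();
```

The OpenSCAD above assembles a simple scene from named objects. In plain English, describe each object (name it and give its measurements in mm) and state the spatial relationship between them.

A is a four-legged stool. The seat is 255×292 mm, 38 mm thick, top at z = 381 mm. It stands on four square legs, each 48×48 mm in cross-section, from z = 0 to the seat underside, each flush with a corner of the seat.

B is a spool: two coaxial disc flanges of radius 95 mm and thickness 9 mm, joined by a core cylinder of radius 60 mm and height 287 mm. The lower flange rests on z = 0 and the three cylinders share a vertical axis.

C is a wooden ladder with two side rails of 31×65 mm section and 1663 mm height, set 377 mm apart overall. Between them run 5 rectangular rungs (65 mm deep, 25 mm thick), front faces flush with the rails' −y face. The bottom of the first rung is 209 mm above the floor and each subsequent rung is 326 mm higher than the one below.

The spool is on top of the stool. The ladder is against the stool's +x side, with their −y faces flush.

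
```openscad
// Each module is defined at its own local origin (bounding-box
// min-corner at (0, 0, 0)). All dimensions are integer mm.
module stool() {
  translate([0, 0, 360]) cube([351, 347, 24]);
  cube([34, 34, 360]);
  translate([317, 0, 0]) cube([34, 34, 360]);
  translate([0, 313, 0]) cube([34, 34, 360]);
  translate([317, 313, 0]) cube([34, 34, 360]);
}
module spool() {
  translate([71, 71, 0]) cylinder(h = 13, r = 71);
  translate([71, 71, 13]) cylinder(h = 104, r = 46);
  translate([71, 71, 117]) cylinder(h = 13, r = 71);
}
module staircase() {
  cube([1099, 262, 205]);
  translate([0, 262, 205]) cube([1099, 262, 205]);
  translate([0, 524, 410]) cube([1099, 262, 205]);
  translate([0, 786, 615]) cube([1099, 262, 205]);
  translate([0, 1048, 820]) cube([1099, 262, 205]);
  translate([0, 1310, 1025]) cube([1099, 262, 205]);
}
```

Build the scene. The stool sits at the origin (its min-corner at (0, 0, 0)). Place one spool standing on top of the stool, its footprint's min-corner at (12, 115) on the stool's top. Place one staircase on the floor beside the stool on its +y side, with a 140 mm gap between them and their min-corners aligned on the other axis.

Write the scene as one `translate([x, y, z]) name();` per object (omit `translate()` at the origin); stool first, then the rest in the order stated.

stool();
translate([12, 115, 384]) spool();
translate([0, 487, 0]) staircase();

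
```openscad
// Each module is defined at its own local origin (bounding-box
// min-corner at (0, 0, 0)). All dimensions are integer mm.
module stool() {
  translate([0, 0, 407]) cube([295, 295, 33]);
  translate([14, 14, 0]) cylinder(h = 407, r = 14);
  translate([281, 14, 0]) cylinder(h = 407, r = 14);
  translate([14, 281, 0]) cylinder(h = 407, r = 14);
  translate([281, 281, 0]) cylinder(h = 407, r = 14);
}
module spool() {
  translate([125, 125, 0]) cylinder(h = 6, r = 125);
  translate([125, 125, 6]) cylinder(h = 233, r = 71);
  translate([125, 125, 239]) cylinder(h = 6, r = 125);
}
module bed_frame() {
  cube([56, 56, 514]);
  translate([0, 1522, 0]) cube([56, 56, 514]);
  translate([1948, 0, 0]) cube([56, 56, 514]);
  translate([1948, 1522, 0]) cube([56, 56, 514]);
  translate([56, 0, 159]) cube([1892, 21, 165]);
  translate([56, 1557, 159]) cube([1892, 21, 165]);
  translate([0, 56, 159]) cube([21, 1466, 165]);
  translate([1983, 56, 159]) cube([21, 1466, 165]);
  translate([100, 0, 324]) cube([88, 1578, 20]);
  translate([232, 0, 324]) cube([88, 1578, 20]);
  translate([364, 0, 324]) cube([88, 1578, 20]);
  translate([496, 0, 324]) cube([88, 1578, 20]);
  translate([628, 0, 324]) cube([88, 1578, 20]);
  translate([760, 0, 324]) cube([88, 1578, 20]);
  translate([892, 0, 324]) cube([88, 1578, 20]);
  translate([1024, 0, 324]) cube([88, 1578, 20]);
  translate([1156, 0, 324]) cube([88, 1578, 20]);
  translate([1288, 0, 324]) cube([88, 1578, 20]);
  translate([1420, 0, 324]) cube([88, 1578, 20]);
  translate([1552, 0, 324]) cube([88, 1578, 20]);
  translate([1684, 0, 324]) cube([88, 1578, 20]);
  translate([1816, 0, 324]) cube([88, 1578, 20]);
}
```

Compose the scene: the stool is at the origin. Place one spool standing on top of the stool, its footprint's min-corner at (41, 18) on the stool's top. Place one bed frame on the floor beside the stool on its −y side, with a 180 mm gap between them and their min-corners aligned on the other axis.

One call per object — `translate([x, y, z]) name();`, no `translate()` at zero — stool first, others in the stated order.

stool();
translate([41, 18, 440]) spool();
translate([0, -1758, 0]) bed_frame();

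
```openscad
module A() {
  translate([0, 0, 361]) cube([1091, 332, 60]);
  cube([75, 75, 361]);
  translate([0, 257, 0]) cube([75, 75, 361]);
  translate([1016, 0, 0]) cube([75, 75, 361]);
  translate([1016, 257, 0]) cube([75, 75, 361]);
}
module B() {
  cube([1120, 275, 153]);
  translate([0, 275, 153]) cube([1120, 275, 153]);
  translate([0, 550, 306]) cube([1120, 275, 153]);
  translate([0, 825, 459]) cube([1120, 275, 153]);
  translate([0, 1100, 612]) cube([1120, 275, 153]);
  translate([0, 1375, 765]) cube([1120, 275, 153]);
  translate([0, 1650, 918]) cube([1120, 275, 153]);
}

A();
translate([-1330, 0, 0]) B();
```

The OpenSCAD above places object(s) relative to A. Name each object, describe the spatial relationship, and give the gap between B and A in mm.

The staircase's nearest face is 210 mm from the bench's −x face.

A is a bench. B is a staircase. The staircase is on the floor beside the bench on its −x side. The gap between the staircase and the bench is 210 mm.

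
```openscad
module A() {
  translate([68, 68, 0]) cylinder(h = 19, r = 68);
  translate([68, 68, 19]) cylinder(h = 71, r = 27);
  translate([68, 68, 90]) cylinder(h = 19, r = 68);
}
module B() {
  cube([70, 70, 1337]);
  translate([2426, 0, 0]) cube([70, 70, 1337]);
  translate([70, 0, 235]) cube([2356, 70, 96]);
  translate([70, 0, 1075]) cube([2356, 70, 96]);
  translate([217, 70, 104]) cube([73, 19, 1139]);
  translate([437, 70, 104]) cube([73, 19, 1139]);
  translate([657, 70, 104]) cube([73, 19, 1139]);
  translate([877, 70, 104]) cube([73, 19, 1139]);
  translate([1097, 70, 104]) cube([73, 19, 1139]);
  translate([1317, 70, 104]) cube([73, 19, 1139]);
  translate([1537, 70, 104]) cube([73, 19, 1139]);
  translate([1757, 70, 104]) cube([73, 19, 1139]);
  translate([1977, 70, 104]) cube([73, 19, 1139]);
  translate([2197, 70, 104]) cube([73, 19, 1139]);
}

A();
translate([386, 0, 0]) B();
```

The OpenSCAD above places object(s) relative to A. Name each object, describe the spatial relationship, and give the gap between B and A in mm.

The fence section's nearest face is 250 mm from the spool's +x face.

A is a spool. B is a fence section. The fence section is on the floor beside the spool on its +x side. The gap between the fence section and the spool is 250 mm.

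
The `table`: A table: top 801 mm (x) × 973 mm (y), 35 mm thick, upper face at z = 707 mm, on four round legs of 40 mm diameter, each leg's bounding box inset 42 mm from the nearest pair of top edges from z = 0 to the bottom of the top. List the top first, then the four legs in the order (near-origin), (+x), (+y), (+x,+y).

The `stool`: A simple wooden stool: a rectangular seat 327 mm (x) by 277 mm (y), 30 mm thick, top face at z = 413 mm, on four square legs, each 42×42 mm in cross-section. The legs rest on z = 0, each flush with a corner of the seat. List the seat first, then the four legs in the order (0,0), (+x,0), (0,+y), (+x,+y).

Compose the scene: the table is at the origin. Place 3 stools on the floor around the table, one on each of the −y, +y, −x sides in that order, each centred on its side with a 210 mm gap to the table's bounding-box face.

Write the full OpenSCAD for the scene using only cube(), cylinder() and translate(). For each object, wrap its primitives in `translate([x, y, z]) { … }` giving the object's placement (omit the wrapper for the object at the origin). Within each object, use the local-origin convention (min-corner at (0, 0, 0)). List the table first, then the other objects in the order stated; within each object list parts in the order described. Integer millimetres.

translate([0, 0, 672]) cube([801, 973, 35]);
translate([62, 62, 0]) cylinder(h = 672, r = 20);
translate([739, 62, 0]) cylinder(h = 672, r = 20);
translate([62, 911, 0]) cylinder(h = 672, r = 20);
translate([739, 911, 0]) cylinder(h = 672, r = 20);
translate([237, -487, 0]) {
  translate([0, 0, 383]) cube([327, 277, 30]);
  cube([42, 42, 383]);
  translate([285, 0, 0]) cube([42, 42, 383]);
  translate([0, 235, 0]) cube([42, 42, 383]);
  translate([285, 235, 0]) cube([42, 42, 383]);
}
translate([237, 1183, 0]) {
  translate([0, 0, 383]) cube([327, 277, 30]);
  cube([42, 42, 383]);
  translate([285, 0, 0]) cube([42, 42, 383]);
  translate([0, 235, 0]) cube([42, 42, 383]);
  translate([285, 235, 0]) cube([42, 42, 383]);
}
translate([-537, 348, 0]) {
  translate([0, 0, 383]) cube([327, 277, 30]);
  cube([42, 42, 383]);
  translate([285, 0, 0]) cube([42, 42, 383]);
  translate([0, 235, 0]) cube([42, 42, 383]);
  translate([285, 235, 0]) cube([42, 42, 383]);
}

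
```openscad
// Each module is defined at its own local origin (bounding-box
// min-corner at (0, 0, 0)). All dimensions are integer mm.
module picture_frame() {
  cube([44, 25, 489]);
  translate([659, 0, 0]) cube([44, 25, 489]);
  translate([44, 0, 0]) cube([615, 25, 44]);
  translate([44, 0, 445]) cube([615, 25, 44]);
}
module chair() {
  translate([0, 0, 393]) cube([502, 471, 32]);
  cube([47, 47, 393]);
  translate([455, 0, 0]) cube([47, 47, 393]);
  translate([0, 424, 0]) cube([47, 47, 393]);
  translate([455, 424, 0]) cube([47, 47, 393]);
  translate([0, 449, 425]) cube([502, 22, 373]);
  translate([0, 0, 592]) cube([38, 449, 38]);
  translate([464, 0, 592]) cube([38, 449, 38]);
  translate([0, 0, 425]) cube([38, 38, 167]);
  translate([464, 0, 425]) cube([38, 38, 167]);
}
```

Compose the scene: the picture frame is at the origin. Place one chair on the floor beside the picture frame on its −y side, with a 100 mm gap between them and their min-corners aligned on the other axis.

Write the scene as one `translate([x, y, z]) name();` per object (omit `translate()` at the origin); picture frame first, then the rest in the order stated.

picture_frame();
translate([0, -571, 0]) chair();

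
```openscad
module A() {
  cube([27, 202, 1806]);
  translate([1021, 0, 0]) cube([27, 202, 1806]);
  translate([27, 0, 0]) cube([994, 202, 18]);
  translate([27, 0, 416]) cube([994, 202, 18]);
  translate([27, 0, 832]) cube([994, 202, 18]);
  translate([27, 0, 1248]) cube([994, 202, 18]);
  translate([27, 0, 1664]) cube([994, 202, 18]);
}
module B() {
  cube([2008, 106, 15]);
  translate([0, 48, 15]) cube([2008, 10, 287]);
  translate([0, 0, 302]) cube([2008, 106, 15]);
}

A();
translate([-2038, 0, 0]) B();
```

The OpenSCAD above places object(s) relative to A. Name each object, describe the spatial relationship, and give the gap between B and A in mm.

The I-beam's nearest face is 30 mm from the bookshelf's −x face.

A is a bookshelf. B is an I-beam. The I-beam is on the floor beside the bookshelf on its −x side. The gap between the I-beam and the bookshelf is 30 mm.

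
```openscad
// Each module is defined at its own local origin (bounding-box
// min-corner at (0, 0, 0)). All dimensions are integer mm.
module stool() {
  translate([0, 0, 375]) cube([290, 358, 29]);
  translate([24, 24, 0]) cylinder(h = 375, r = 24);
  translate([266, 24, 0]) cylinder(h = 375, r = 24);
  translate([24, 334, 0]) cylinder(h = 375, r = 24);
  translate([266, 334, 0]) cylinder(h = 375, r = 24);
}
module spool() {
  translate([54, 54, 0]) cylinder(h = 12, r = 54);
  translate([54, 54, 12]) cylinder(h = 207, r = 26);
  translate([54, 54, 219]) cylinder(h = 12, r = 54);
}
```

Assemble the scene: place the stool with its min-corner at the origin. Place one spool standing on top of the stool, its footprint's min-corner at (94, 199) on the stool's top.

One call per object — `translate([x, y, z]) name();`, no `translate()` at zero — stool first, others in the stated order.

stool();
translate([94, 199, 404]) spool();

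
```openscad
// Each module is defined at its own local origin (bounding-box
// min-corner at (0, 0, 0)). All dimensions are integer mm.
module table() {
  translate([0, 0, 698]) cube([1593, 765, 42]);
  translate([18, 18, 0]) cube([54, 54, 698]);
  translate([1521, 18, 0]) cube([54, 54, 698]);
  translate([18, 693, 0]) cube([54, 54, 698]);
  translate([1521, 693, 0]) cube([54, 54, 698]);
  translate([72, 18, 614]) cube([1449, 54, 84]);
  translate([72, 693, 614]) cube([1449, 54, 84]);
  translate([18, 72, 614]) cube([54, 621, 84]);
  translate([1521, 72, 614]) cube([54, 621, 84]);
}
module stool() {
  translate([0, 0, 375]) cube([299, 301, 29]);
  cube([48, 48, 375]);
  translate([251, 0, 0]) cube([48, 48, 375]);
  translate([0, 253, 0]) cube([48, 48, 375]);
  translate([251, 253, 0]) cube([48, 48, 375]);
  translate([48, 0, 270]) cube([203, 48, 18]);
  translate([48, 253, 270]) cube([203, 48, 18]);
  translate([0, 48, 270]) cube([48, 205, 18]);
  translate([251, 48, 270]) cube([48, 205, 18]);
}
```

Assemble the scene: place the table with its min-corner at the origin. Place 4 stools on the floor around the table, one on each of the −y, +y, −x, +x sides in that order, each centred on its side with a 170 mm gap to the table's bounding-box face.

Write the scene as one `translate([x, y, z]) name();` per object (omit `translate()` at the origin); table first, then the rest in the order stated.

table();
translate([647, -471, 0]) stool();
translate([647, 935, 0]) stool();
translate([-469, 232, 0]) stool();
translate([1763, 232, 0]) stool();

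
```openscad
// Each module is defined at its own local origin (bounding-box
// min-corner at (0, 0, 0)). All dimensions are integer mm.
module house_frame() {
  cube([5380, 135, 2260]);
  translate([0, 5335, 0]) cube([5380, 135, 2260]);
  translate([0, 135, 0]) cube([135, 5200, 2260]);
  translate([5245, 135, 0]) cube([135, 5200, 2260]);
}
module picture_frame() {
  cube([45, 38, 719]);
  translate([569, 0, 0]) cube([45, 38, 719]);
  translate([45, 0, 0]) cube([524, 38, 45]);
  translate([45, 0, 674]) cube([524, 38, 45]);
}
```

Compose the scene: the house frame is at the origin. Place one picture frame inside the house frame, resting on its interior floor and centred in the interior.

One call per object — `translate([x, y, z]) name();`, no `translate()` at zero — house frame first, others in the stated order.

house_frame();
translate([2383, 2716, 0]) picture_frame();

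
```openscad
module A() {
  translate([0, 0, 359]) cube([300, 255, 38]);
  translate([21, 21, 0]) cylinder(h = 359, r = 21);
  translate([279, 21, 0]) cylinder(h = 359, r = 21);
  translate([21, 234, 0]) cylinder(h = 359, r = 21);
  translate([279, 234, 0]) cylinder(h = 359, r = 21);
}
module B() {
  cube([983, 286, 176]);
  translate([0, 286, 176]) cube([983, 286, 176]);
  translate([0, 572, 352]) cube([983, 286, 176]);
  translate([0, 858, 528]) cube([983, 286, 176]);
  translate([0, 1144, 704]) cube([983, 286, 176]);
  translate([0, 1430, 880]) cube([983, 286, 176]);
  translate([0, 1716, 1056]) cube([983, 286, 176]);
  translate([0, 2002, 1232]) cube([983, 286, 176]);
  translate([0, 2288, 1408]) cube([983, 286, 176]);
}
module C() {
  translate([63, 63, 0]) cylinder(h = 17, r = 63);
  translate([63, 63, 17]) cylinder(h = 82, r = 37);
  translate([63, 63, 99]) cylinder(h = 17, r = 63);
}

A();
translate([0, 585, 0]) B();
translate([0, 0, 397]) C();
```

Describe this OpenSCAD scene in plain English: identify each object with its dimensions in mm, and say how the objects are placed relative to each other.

A is a simple wooden stool: a rectangular seat 300 mm (x) by 255 mm (y), 38 mm thick, top face at z = 397 mm, on four round legs, each 42 mm in diameter. The legs rest on z = 0, each leg's axis is inset half a diameter from the nearest pair of seat edges (so the leg's bounding box is flush with the corner).

B is a straight staircase of 9 solid steps. Each step is 983 mm wide (x), 286 mm deep (y, the going) and 176 mm tall (the rise). The first step rests on the floor; each subsequent step sits one going further in +y and one rise higher in +z, directly behind and above the previous step with no overlap.

C is a spool: two coaxial disc flanges of radius 63 mm and thickness 17 mm, joined by a core cylinder of radius 37 mm and height 82 mm. The lower flange rests on z = 0 and the three cylinders share a vertical axis.

The staircase is on the floor beside the stool on its +y side. The spool is on top of the stool.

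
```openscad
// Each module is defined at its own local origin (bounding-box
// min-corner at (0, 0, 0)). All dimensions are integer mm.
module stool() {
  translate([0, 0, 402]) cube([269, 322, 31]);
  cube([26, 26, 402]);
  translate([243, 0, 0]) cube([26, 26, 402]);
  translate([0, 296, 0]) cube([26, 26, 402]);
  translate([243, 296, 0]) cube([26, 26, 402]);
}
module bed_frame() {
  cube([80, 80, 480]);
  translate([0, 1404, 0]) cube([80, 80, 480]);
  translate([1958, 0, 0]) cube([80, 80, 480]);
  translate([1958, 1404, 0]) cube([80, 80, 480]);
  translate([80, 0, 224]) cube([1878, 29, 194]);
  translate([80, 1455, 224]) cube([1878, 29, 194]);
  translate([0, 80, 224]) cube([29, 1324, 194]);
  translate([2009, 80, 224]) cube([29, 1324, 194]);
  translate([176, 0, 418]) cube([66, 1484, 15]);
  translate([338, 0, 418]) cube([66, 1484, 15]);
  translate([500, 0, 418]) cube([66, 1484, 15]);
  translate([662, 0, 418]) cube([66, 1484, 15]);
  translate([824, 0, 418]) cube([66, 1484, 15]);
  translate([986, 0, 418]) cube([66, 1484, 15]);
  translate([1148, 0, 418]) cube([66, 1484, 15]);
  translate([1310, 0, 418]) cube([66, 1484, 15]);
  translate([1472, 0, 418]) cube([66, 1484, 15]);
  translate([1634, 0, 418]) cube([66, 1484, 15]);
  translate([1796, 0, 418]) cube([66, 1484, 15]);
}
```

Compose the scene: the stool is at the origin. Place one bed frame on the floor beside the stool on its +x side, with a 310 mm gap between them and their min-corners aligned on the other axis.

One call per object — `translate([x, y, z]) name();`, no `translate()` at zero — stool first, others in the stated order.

stool();
translate([579, 0, 0]) bed_frame();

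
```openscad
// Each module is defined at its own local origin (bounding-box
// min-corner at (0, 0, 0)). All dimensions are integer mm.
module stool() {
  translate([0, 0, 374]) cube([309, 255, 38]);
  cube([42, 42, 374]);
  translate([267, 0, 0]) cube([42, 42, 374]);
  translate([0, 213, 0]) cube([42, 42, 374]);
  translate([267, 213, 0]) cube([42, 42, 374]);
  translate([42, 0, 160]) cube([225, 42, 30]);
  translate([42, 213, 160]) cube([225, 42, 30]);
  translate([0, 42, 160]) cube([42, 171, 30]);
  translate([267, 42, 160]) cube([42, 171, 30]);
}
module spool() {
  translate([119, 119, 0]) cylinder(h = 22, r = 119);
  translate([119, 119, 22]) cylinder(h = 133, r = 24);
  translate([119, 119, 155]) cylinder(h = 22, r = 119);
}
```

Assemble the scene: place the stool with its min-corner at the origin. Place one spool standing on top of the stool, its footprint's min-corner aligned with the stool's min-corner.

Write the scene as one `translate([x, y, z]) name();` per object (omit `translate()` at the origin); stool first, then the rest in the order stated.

stool();
translate([0, 0, 412]) spool();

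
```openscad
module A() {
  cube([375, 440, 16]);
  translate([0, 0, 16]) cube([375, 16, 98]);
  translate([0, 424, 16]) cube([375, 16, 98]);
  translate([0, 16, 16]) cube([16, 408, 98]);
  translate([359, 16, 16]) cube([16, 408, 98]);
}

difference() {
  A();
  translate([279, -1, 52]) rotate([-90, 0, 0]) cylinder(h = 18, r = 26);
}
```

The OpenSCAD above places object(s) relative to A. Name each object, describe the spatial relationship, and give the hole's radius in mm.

The subtracted cylinder has r = 26 mm.

A is an open box. The open box has a circular hole through its front wall. The hole's radius is 26 mm.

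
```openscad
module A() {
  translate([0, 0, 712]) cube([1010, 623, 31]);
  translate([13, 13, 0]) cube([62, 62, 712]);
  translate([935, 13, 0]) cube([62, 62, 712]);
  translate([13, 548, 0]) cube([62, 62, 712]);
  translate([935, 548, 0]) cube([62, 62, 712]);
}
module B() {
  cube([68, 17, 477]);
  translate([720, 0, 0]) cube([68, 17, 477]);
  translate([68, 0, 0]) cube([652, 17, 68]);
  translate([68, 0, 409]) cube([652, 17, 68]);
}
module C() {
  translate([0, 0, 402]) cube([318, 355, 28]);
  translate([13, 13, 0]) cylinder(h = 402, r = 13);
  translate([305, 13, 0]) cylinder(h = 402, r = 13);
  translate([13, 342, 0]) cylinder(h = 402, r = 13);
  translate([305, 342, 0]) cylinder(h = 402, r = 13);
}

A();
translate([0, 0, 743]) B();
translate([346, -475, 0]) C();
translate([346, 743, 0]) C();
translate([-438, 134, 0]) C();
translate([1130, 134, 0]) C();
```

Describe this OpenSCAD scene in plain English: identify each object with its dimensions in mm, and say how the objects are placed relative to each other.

A is a rectangular dining table. The top is 1010×623×31 mm with its upper surface at z = 743 mm. It stands on four 62×62 mm square legs, each inset 13 mm from the nearest pair of top edges, running from the floor to the underside of the top.

B is a picture frame with a 652×341 mm rectangular opening (x by z) and a uniform 68 mm border on every side. Frame depth is 17 mm along y. It is built from two vertical stiles running the full outside height and two horizontal rails spanning the gap between the stiles.

C is a four-legged stool. The seat is a 318×355×28 mm slab whose top surface is at z = 430 mm; four round legs, each 26 mm in diameter, run from the floor (z = 0) to the underside of the seat, each leg's axis is inset half a diameter from the nearest pair of seat edges (so the leg's bounding box is flush with the corner).

The picture frame is on top of the table. Four stools sit around the table at the −y, +y, −x, +x sides.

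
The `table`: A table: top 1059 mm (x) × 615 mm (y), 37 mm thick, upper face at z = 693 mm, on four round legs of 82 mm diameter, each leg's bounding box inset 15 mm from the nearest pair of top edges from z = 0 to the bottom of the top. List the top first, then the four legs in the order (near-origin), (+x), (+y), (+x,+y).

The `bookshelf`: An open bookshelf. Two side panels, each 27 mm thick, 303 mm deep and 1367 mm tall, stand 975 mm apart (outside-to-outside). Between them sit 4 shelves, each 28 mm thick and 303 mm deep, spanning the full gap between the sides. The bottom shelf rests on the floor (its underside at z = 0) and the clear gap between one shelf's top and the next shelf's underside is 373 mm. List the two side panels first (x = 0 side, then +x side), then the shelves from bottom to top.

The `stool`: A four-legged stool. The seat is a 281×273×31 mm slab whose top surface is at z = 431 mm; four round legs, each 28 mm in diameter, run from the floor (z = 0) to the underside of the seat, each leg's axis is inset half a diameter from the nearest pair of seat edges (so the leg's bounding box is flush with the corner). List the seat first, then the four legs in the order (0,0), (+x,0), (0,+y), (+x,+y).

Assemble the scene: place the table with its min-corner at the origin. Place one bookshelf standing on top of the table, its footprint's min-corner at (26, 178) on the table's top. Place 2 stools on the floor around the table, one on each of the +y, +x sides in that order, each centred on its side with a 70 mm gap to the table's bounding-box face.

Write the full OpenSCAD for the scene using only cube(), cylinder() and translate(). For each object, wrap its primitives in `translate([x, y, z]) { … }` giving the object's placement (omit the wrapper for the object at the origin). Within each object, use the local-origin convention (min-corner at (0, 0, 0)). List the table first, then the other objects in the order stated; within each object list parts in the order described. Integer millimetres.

translate([0, 0, 656]) cube([1059, 615, 37]);
translate([56, 56, 0]) cylinder(h = 656, r = 41);
translate([1003, 56, 0]) cylinder(h = 656, r = 41);
translate([56, 559, 0]) cylinder(h = 656, r = 41);
translate([1003, 559, 0]) cylinder(h = 656, r = 41);
translate([26, 178, 693]) {
  cube([27, 303, 1367]);
  translate([948, 0, 0]) cube([27, 303, 1367]);
  translate([27, 0, 0]) cube([921, 303, 28]);
  translate([27, 0, 401]) cube([921, 303, 28]);
  translate([27, 0, 802]) cube([921, 303, 28]);
  translate([27, 0, 1203]) cube([921, 303, 28]);
}
translate([389, 685, 0]) {
  translate([0, 0, 400]) cube([281, 273, 31]);
  translate([14, 14, 0]) cylinder(h = 400, r = 14);
  translate([267, 14, 0]) cylinder(h = 400, r = 14);
  translate([14, 259, 0]) cylinder(h = 400, r = 14);
  translate([267, 259, 0]) cylinder(h = 400, r = 14);
}
translate([1129, 171, 0]) {
  translate([0, 0, 400]) cube([281, 273, 31]);
  translate([14, 14, 0]) cylinder(h = 400, r = 14);
  translate([267, 14, 0]) cylinder(h = 400, r = 14);
  translate([14, 259, 0]) cylinder(h = 400, r = 14);
  translate([267, 259, 0]) cylinder(h = 400, r = 14);
}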